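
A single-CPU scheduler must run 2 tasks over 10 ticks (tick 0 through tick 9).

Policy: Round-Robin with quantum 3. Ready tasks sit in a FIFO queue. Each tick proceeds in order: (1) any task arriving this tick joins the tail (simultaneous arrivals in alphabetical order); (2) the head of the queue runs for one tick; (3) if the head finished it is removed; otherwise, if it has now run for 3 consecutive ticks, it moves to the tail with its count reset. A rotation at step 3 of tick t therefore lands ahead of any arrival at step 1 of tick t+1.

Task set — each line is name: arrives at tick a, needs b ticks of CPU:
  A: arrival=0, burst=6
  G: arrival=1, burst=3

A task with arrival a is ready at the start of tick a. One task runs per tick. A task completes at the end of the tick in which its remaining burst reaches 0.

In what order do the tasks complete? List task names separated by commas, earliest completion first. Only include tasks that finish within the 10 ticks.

completion order = G, A

t=0: queue=[A] q_used=0 → run A
t=1: queue=[A,G] q_used=1 → run A
t=2: queue=[A,G] q_used=2 → run A
t=3: queue=[G,A] q_used=0 → run G
t=4: queue=[G,A] q_used=1 → run G
t=5: queue=[G,A] q_used=2 → run G
t=6: queue=[A] q_used=0 → run A
t=7: queue=[A] q_used=1 → run A
t=8: queue=[A] q_used=2 → run A
t=9: (idle)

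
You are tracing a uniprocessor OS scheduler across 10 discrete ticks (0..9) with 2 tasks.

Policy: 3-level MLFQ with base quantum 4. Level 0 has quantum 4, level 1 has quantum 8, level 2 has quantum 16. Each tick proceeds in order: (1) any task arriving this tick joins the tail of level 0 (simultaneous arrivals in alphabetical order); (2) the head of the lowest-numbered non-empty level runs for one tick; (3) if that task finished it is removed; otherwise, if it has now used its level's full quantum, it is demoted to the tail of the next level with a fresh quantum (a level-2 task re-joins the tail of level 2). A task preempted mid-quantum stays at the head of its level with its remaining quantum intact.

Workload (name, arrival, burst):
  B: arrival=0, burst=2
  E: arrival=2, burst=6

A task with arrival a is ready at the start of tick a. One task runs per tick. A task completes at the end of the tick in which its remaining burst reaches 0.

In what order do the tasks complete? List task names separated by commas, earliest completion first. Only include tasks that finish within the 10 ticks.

completion order = B, E

t=0: L0/L1/L2 = B/-/- → run B
t=1: L0/L1/L2 = B/-/- → run B
t=2: L0/L1/L2 = E/-/- → run E
t=3: L0/L1/L2 = E/-/- → run E
t=4: L0/L1/L2 = E/-/- → run E
t=5: L0/L1/L2 = E/-/- → run E
t=6: L0/L1/L2 = -/E/- → run E
t=7: L0/L1/L2 = -/E/- → run E
t=8: (idle)
t=9: (idle)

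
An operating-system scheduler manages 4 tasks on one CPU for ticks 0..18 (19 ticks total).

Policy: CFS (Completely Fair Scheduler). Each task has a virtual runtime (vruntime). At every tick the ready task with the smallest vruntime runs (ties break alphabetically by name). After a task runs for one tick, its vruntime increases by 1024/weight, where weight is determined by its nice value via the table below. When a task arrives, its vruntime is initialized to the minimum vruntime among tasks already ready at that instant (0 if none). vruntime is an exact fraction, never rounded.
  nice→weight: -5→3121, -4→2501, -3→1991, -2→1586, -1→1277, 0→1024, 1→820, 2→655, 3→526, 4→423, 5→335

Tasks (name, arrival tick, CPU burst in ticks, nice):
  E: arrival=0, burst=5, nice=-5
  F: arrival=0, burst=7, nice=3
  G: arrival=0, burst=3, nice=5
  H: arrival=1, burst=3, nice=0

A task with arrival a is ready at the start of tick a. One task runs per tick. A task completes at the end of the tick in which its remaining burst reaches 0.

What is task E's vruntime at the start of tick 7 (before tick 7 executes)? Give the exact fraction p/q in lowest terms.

vruntime(E, start of tick 7) = 4096/3121

t=0: vr[E=0 F=0 G=0] → run E
t=1: vr[E=1024/3121 F=0 G=0 H=0] → run F
t=2: vr[E=1024/3121 F=512/263 G=0 H=0] → run G
t=3: vr[E=1024/3121 F=512/263 G=1024/335 H=0] → run H
t=4: vr[E=1024/3121 F=512/263 G=1024/335 H=1] → run E
t=5: vr[E=2048/3121 F=512/263 G=1024/335 H=1] → run E
t=6: vr[E=3072/3121 F=512/263 G=1024/335 H=1] → run E
t=7: vr[E=4096/3121 F=512/263 G=1024/335 H=1] → run H
t=8: vr[E=4096/3121 F=512/263 G=1024/335 H=2] → run E
t=9: vr[F=512/263 G=1024/335 H=2] → run F
t=10: vr[F=1024/263 G=1024/335 H=2] → run H
t=11: vr[F=1024/263 G=1024/335] → run G
t=12: vr[F=1024/263 G=2048/335] → run F
t=13: vr[F=1536/263 G=2048/335] → run F
t=14: vr[F=2048/263 G=2048/335] → run G
t=15: vr[F=2048/263] → run F
t=16: vr[F=2560/263] → run F
t=17: vr[F=3072/263] → run F
t=18: (idle)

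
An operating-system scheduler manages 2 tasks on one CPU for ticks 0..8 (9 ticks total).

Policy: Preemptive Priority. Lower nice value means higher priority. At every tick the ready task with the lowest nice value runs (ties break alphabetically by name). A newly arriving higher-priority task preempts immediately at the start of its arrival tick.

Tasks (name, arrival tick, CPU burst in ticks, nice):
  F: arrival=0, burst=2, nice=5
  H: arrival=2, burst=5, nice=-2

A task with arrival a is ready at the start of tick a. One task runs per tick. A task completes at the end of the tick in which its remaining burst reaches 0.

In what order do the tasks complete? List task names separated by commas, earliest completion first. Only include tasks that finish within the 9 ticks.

completion order = F, H

t=0: ready={F} → run F
t=1: ready={F} → run F
t=2: ready={H} → run H
t=3: ready={H} → run H
t=4: ready={H} → run H
t=5: ready={H} → run H
t=6: ready={H} → run H
t=7: (idle)
t=8: (idle)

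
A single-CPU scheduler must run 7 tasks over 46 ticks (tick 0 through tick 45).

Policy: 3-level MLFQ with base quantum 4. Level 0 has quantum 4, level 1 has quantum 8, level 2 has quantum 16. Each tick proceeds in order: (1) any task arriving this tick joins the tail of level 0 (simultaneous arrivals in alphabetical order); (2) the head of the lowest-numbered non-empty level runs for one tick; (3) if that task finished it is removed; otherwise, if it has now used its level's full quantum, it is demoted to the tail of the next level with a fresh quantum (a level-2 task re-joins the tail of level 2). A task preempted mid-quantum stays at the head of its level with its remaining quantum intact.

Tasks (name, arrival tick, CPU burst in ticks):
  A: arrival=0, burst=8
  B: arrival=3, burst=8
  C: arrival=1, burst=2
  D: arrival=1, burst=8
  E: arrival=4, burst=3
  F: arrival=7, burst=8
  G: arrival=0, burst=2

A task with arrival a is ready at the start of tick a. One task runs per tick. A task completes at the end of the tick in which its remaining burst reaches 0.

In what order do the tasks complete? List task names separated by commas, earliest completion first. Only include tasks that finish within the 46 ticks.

completion order = G, C, E, A, D, B, F

t=0: L0/L1/L2 = AG/-/- → run A
t=1: L0/L1/L2 = AGCD/-/- → run A
t=2: L0/L1/L2 = AGCD/-/- → run A
t=3: L0/L1/L2 = AGCDB/-/- → run A
t=4: L0/L1/L2 = GCDBE/A/- → run G
t=5: L0/L1/L2 = GCDBE/A/- → run G
t=6: L0/L1/L2 = CDBE/A/- → run C
t=7: L0/L1/L2 = CDBEF/A/- → run C
t=8: L0/L1/L2 = DBEF/A/- → run D
t=9: L0/L1/L2 = DBEF/A/- → run D
t=10: L0/L1/L2 = DBEF/A/- → run D
t=11: L0/L1/L2 = DBEF/A/- → run D
t=12: L0/L1/L2 = BEF/AD/- → run B
t=13: L0/L1/L2 = BEF/AD/- → run B
t=14: L0/L1/L2 = BEF/AD/- → run B
t=15: L0/L1/L2 = BEF/AD/- → run B
t=16: L0/L1/L2 = EF/ADB/- → run E
t=17: L0/L1/L2 = EF/ADB/- → run E
t=18: L0/L1/L2 = EF/ADB/- → run E
t=19: L0/L1/L2 = F/ADB/- → run F
t=20: L0/L1/L2 = F/ADB/- → run F
t=21: L0/L1/L2 = F/ADB/- → run F
t=22: L0/L1/L2 = F/ADB/- → run F
t=23: L0/L1/L2 = -/ADBF/- → run A
t=24: L0/L1/L2 = -/ADBF/- → run A
t=25: L0/L1/L2 = -/ADBF/- → run A
t=26: L0/L1/L2 = -/ADBF/- → run A
t=27: L0/L1/L2 = -/DBF/- → run D
t=28: L0/L1/L2 = -/DBF/- → run D
t=29: L0/L1/L2 = -/DBF/- → run D
t=30: L0/L1/L2 = -/DBF/- → run D
t=31: L0/L1/L2 = -/BF/- → run B
t=32: L0/L1/L2 = -/BF/- → run B
t=33: L0/L1/L2 = -/BF/- → run B
t=34: L0/L1/L2 = -/BF/- → run B
t=35: L0/L1/L2 = -/F/- → run F
t=36: L0/L1/L2 = -/F/- → run F
t=37: L0/L1/L2 = -/F/- → run F
t=38: L0/L1/L2 = -/F/- → run F
t=39: (idle)
t=40: (idle)
t=41: (idle)
t=42: (idle)
t=43: (idle)
t=44: (idle)
t=45: (idle)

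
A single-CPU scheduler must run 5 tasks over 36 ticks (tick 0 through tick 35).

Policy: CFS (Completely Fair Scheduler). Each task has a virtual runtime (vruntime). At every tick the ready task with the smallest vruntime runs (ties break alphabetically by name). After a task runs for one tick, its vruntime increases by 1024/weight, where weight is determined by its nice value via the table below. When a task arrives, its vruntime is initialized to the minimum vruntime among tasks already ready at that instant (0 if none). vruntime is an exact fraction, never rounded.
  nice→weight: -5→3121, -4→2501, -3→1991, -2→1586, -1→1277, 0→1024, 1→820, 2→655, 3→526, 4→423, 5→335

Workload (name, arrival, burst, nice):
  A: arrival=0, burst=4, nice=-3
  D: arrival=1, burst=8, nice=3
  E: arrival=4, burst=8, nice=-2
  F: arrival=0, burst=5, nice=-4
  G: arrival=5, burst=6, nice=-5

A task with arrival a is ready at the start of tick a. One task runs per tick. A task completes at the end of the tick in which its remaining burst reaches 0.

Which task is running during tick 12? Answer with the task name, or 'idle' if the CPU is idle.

t=0: vr[A=0 F=0] → run A
t=1: vr[A=1024/1991 D=0 F=0] → run D
t=2: vr[A=1024/1991 D=512/263 F=0] → run F
t=3: vr[A=1024/1991 D=512/263 F=1024/2501] → run F
t=4: vr[A=1024/1991 D=512/263 E=1024/1991 F=2048/2501] → run A
t=5: vr[A=2048/1991 D=512/263 E=1024/1991 F=2048/2501 G=1024/1991] → run E
t=6: vr[A=2048/1991 D=512/263 E=1831424/1578863 F=2048/2501 G=1024/1991] → run G
t=7: vr[A=2048/1991 D=512/263 E=1831424/1578863 F=2048/2501 G=5234688/6213911] → run F
t=8: vr[A=2048/1991 D=512/263 E=1831424/1578863 F=3072/2501 G=5234688/6213911] → run G
t=9: vr[A=2048/1991 D=512/263 E=1831424/1578863 F=3072/2501 G=7273472/6213911] → run A
t=10: vr[A=3072/1991 D=512/263 E=1831424/1578863 F=3072/2501 G=7273472/6213911] → run E
t=11: vr[A=3072/1991 D=512/263 E=2850816/1578863 F=3072/2501 G=7273472/6213911] → run G
t=12: vr[A=3072/1991 D=512/263 E=2850816/1578863 F=3072/2501 G=9312256/6213911] → run F
t=13: vr[A=3072/1991 D=512/263 E=2850816/1578863 F=4096/2501 G=9312256/6213911] → run G
t=14: vr[A=3072/1991 D=512/263 E=2850816/1578863 F=4096/2501 G=11351040/6213911] → run A
t=15: vr[D=512/263 E=2850816/1578863 F=4096/2501 G=11351040/6213911] → run F
t=16: vr[D=512/263 E=2850816/1578863 G=11351040/6213911] → run E
t=17: vr[D=512/263 E=3870208/1578863 G=11351040/6213911] → run G
t=18: vr[D=512/263 E=3870208/1578863 G=13389824/6213911] → run D
t=19: vr[D=1024/263 E=3870208/1578863 G=13389824/6213911] → run G
t=20: vr[D=1024/263 E=3870208/1578863] → run E
t=21: vr[D=1024/263 E=4889600/1578863] → run E
t=22: vr[D=1024/263 E=5908992/1578863] → run E
t=23: vr[D=1024/263 E=6928384/1578863] → run D
t=24: vr[D=1536/263 E=6928384/1578863] → run E
t=25: vr[D=1536/263 E=7947776/1578863] → run E
t=26: vr[D=1536/263] → run D
t=27: vr[D=2048/263] → run D
t=28: vr[D=2560/263] → run D
t=29: vr[D=3072/263] → run D
t=30: vr[D=3584/263] → run D
t=31: (idle)
t=32: (idle)
t=33: (idle)
t=34: (idle)
t=35: (idle)

running at tick 12 = F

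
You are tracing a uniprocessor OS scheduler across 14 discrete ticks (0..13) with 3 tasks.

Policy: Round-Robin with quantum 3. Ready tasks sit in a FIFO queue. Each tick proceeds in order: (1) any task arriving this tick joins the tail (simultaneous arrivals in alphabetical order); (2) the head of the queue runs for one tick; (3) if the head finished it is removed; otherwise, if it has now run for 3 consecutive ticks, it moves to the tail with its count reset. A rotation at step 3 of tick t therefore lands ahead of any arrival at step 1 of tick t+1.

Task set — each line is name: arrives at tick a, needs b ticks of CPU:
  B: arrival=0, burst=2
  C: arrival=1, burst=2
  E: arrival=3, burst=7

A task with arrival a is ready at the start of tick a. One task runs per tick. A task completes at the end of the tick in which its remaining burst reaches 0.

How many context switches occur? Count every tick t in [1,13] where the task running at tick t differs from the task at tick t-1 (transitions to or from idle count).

t=0: queue=[B] q_used=0 → run B
t=1: queue=[B,C] q_used=1 → run B
t=2: queue=[C] q_used=0 → run C
t=3: queue=[C,E] q_used=1 → run C
t=4: queue=[E] q_used=0 → run E
t=5: queue=[E] q_used=1 → run E
t=6: queue=[E] q_used=2 → run E
t=7: queue=[E] q_used=0 → run E
t=8: queue=[E] q_used=1 → run E
t=9: queue=[E] q_used=2 → run E
t=10: queue=[E] q_used=0 → run E
t=11: (idle)
t=12: (idle)
t=13: (idle)

context switches = 3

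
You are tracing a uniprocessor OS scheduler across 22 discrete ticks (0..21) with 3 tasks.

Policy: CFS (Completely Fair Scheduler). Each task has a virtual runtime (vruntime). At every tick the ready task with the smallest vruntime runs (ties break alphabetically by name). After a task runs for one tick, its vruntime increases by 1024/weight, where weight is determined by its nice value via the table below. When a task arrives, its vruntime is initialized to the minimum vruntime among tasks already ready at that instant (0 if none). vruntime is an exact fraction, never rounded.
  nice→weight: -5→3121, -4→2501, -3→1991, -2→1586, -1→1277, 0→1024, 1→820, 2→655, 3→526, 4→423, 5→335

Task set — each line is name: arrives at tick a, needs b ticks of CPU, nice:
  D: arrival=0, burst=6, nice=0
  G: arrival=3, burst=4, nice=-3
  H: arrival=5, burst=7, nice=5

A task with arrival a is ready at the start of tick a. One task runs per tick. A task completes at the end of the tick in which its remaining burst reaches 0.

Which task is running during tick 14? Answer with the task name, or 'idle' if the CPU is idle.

t=0: vr[D=0] → run D
t=1: vr[D=1] → run D
t=2: vr[D=2] → run D
t=3: vr[D=3 G=3] → run D
t=4: vr[D=4 G=3] → run G
t=5: vr[D=4 G=6997/1991 H=6997/1991] → run G
t=6: vr[D=4 G=8021/1991 H=6997/1991] → run H
t=7: vr[D=4 G=8021/1991 H=4382779/666985] → run D
t=8: vr[D=5 G=8021/1991 H=4382779/666985] → run G
t=9: vr[D=5 G=9045/1991 H=4382779/666985] → run G
t=10: vr[D=5 H=4382779/666985] → run D
t=11: vr[H=4382779/666985] → run H
t=12: vr[H=6421563/666985] → run H
t=13: vr[H=8460347/666985] → run H
t=14: vr[H=10499131/666985] → run H
t=15: vr[H=2507583/133397] → run H
t=16: vr[H=14576699/666985] → run H
t=17: (idle)
t=18: (idle)
t=19: (idle)
t=20: (idle)
t=21: (idle)

running at tick 14 = H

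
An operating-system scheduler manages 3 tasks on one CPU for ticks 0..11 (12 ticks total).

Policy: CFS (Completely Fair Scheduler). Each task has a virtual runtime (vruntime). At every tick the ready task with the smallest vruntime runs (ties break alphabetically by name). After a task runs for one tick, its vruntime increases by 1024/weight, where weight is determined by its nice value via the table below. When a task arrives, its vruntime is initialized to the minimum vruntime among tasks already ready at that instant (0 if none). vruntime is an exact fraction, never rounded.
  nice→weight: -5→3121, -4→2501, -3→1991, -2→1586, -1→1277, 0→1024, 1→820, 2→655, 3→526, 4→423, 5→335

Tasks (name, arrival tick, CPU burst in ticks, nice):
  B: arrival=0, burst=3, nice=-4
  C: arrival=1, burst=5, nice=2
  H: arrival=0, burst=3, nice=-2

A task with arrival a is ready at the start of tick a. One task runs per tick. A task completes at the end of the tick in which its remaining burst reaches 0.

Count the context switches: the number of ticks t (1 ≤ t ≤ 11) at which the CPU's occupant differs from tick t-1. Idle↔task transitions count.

t=0: vr[B=0 H=0] → run B
t=1: vr[B=1024/2501 C=0 H=0] → run C
t=2: vr[B=1024/2501 C=1024/655 H=0] → run H
t=3: vr[B=1024/2501 C=1024/655 H=512/793] → run B
t=4: vr[B=2048/2501 C=1024/655 H=512/793] → run H
t=5: vr[B=2048/2501 C=1024/655 H=1024/793] → run B
t=6: vr[C=1024/655 H=1024/793] → run H
t=7: vr[C=1024/655] → run C
t=8: vr[C=2048/655] → run C
t=9: vr[C=3072/655] → run C
t=10: vr[C=4096/655] → run C
t=11: (idle)

context switches = 8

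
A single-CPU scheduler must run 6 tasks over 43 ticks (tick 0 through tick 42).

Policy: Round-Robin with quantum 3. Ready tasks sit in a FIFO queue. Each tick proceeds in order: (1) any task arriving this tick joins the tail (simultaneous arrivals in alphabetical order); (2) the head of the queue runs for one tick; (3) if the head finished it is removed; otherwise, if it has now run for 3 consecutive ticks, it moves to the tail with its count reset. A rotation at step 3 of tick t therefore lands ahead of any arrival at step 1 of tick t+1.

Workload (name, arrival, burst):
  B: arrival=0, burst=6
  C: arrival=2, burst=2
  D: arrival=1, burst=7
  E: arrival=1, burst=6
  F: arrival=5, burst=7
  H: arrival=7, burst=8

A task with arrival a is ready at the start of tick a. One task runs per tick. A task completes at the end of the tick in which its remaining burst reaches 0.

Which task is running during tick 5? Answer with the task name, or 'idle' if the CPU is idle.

t=0: queue=[B] q_used=0 → run B
t=1: queue=[B,D,E] q_used=1 → run B
t=2: queue=[B,D,E,C] q_used=2 → run B
t=3: queue=[D,E,C,B] q_used=0 → run D
t=4: queue=[D,E,C,B] q_used=1 → run D
t=5: queue=[D,E,C,B,F] q_used=2 → run D
t=6: queue=[E,C,B,F,D] q_used=0 → run E
t=7: queue=[E,C,B,F,D,H] q_used=1 → run E
t=8: queue=[E,C,B,F,D,H] q_used=2 → run E
t=9: queue=[C,B,F,D,H,E] q_used=0 → run C
t=10: queue=[C,B,F,D,H,E] q_used=1 → run C
t=11: queue=[B,F,D,H,E] q_used=0 → run B
t=12: queue=[B,F,D,H,E] q_used=1 → run B
t=13: queue=[B,F,D,H,E] q_used=2 → run B
t=14: queue=[F,D,H,E] q_used=0 → run F
t=15: queue=[F,D,H,E] q_used=1 → run F
t=16: queue=[F,D,H,E] q_used=2 → run F
t=17: queue=[D,H,E,F] q_used=0 → run D
t=18: queue=[D,H,E,F] q_used=1 → run D
t=19: queue=[D,H,E,F] q_used=2 → run D
t=20: queue=[H,E,F,D] q_used=0 → run H
t=21: queue=[H,E,F,D] q_used=1 → run H
t=22: queue=[H,E,F,D] q_used=2 → run H
t=23: queue=[E,F,D,H] q_used=0 → run E
t=24: queue=[E,F,D,H] q_used=1 → run E
t=25: queue=[E,F,D,H] q_used=2 → run E
t=26: queue=[F,D,H] q_used=0 → run F
t=27: queue=[F,D,H] q_used=1 → run F
t=28: queue=[F,D,H] q_used=2 → run F
t=29: queue=[D,H,F] q_used=0 → run D
t=30: queue=[H,F] q_used=0 → run H
t=31: queue=[H,F] q_used=1 → run H
t=32: queue=[H,F] q_used=2 → run H
t=33: queue=[F,H] q_used=0 → run F
t=34: queue=[H] q_used=0 → run H
t=35: queue=[H] q_used=1 → run H
t=36: (idle)
t=37: (idle)
t=38: (idle)
t=39: (idle)
t=40: (idle)
t=41: (idle)
t=42: (idle)

running at tick 5 = D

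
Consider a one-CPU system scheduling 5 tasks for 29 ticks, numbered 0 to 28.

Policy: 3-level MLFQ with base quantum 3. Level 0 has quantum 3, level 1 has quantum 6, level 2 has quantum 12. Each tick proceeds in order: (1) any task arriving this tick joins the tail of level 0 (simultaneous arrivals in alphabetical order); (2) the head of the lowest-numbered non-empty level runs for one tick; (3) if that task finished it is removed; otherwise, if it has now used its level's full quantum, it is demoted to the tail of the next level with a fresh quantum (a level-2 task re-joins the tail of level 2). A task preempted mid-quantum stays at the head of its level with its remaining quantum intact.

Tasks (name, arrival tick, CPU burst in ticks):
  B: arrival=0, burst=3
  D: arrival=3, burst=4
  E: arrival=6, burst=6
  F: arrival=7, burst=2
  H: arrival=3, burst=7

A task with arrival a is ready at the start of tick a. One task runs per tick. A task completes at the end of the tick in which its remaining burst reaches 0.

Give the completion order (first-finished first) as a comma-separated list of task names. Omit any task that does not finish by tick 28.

completion order = B, F, D, H, E

t=0: L0/L1/L2 = B/-/- → run B
t=1: L0/L1/L2 = B/-/- → run B
t=2: L0/L1/L2 = B/-/- → run B
t=3: L0/L1/L2 = DH/-/- → run D
t=4: L0/L1/L2 = DH/-/- → run D
t=5: L0/L1/L2 = DH/-/- → run D
t=6: L0/L1/L2 = HE/D/- → run H
t=7: L0/L1/L2 = HEF/D/- → run H
t=8: L0/L1/L2 = HEF/D/- → run H
t=9: L0/L1/L2 = EF/DH/- → run E
t=10: L0/L1/L2 = EF/DH/- → run E
t=11: L0/L1/L2 = EF/DH/- → run E
t=12: L0/L1/L2 = F/DHE/- → run F
t=13: L0/L1/L2 = F/DHE/- → run F
t=14: L0/L1/L2 = -/DHE/- → run D
t=15: L0/L1/L2 = -/HE/- → run H
t=16: L0/L1/L2 = -/HE/- → run H
t=17: L0/L1/L2 = -/HE/- → run H
t=18: L0/L1/L2 = -/HE/- → run H
t=19: L0/L1/L2 = -/E/- → run E
t=20: L0/L1/L2 = -/E/- → run E
t=21: L0/L1/L2 = -/E/- → run E
t=22: (idle)
t=23: (idle)
t=24: (idle)
t=25: (idle)
t=26: (idle)
t=27: (idle)
t=28: (idle)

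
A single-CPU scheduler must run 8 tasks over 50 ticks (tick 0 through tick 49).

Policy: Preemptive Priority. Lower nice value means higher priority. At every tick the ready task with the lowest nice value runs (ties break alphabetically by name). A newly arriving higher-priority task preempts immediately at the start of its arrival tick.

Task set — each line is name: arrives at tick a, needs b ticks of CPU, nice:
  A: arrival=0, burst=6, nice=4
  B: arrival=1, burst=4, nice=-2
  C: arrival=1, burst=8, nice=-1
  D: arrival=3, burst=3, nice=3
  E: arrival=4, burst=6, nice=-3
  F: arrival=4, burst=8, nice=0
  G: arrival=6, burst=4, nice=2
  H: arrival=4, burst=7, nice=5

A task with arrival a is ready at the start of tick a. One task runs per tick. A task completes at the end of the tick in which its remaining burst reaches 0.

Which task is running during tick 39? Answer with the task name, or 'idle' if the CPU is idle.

running at tick 39 = H

t=0: ready={A} → run A
t=1: ready={A,B,C} → run B
t=2: ready={A,B,C} → run B
t=3: ready={A,B,C,D} → run B
t=4: ready={A,B,C,D,E,F,H} → run E
t=5: ready={A,B,C,D,E,F,H} → run E
t=6: ready={A,B,C,D,E,F,G,H} → run E
t=7: ready={A,B,C,D,E,F,G,H} → run E
t=8: ready={A,B,C,D,E,F,G,H} → run E
t=9: ready={A,B,C,D,E,F,G,H} → run E
t=10: ready={A,B,C,D,F,G,H} → run B
t=11: ready={A,C,D,F,G,H} → run C
t=12: ready={A,C,D,F,G,H} → run C
t=13: ready={A,C,D,F,G,H} → run C
t=14: ready={A,C,D,F,G,H} → run C
t=15: ready={A,C,D,F,G,H} → run C
t=16: ready={A,C,D,F,G,H} → run C
t=17: ready={A,C,D,F,G,H} → run C
t=18: ready={A,C,D,F,G,H} → run C
t=19: ready={A,D,F,G,H} → run F
t=20: ready={A,D,F,G,H} → run F
t=21: ready={A,D,F,G,H} → run F
t=22: ready={A,D,F,G,H} → run F
t=23: ready={A,D,F,G,H} → run F
t=24: ready={A,D,F,G,H} → run F
t=25: ready={A,D,F,G,H} → run F
t=26: ready={A,D,F,G,H} → run F
t=27: ready={A,D,G,H} → run G
t=28: ready={A,D,G,H} → run G
t=29: ready={A,D,G,H} → run G
t=30: ready={A,D,G,H} → run G
t=31: ready={A,D,H} → run D
t=32: ready={A,D,H} → run D
t=33: ready={A,D,H} → run D
t=34: ready={A,H} → run A
t=35: ready={A,H} → run A
t=36: ready={A,H} → run A
t=37: ready={A,H} → run A
t=38: ready={A,H} → run A
t=39: ready={H} → run H
t=40: ready={H} → run H
t=41: ready={H} → run H
t=42: ready={H} → run H
t=43: ready={H} → run H
t=44: ready={H} → run H
t=45: ready={H} → run H
t=46: (idle)
t=47: (idle)
t=48: (idle)
t=49: (idle)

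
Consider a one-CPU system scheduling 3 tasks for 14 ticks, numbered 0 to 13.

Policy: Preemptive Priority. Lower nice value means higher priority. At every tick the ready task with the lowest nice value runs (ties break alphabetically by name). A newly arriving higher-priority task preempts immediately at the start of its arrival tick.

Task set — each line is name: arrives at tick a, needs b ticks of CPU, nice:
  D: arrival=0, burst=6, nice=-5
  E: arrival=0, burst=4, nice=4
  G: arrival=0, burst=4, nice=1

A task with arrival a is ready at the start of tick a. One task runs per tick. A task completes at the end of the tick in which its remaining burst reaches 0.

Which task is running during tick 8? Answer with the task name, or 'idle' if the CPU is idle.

running at tick 8 = G

t=0: ready={D,E,G} → run D
t=1: ready={D,E,G} → run D
t=2: ready={D,E,G} → run D
t=3: ready={D,E,G} → run D
t=4: ready={D,E,G} → run D
t=5: ready={D,E,G} → run D
t=6: ready={E,G} → run G
t=7: ready={E,G} → run G
t=8: ready={E,G} → run G
t=9: ready={E,G} → run G
t=10: ready={E} → run E
t=11: ready={E} → run E
t=12: ready={E} → run E
t=13: ready={E} → run E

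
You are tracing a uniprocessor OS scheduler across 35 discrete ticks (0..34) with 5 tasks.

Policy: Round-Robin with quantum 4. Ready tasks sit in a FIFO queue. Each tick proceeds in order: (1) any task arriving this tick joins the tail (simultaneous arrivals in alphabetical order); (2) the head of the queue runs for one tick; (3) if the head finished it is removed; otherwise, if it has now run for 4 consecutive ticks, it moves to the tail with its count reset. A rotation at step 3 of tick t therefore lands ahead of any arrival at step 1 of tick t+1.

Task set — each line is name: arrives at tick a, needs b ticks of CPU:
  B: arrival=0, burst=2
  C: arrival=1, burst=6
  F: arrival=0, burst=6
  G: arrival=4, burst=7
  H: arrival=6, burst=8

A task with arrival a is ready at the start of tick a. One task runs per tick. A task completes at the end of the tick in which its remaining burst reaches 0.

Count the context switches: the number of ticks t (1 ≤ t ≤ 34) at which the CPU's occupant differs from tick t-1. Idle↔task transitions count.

t=0: queue=[B,F] q_used=0 → run B
t=1: queue=[B,F,C] q_used=1 → run B
t=2: queue=[F,C] q_used=0 → run F
t=3: queue=[F,C] q_used=1 → run F
t=4: queue=[F,C,G] q_used=2 → run F
t=5: queue=[F,C,G] q_used=3 → run F
t=6: queue=[C,G,F,H] q_used=0 → run C
t=7: queue=[C,G,F,H] q_used=1 → run C
t=8: queue=[C,G,F,H] q_used=2 → run C
t=9: queue=[C,G,F,H] q_used=3 → run C
t=10: queue=[G,F,H,C] q_used=0 → run G
t=11: queue=[G,F,H,C] q_used=1 → run G
t=12: queue=[G,F,H,C] q_used=2 → run G
t=13: queue=[G,F,H,C] q_used=3 → run G
t=14: queue=[F,H,C,G] q_used=0 → run F
t=15: queue=[F,H,C,G] q_used=1 → run F
t=16: queue=[H,C,G] q_used=0 → run H
t=17: queue=[H,C,G] q_used=1 → run H
t=18: queue=[H,C,G] q_used=2 → run H
t=19: queue=[H,C,G] q_used=3 → run H
t=20: queue=[C,G,H] q_used=0 → run C
t=21: queue=[C,G,H] q_used=1 → run C
t=22: queue=[G,H] q_used=0 → run G
t=23: queue=[G,H] q_used=1 → run G
t=24: queue=[G,H] q_used=2 → run G
t=25: queue=[H] q_used=0 → run H
t=26: queue=[H] q_used=1 → run H
t=27: queue=[H] q_used=2 → run H
t=28: queue=[H] q_used=3 → run H
t=29: (idle)
t=30: (idle)
t=31: (idle)
t=32: (idle)
t=33: (idle)
t=34: (idle)

context switches = 9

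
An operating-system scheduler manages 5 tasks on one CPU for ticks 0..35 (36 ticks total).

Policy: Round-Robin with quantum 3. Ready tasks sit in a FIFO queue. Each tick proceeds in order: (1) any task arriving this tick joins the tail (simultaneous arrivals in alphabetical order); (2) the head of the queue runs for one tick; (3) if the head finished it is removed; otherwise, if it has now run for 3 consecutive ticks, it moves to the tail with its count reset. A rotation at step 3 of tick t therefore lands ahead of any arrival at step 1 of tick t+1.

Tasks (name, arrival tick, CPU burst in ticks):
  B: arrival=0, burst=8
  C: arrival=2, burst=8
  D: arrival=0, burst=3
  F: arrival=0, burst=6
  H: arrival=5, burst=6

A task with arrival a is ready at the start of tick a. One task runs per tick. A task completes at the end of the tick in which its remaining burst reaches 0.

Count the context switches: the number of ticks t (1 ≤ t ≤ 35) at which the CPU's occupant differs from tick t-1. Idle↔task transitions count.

context switches = 11

t=0: queue=[B,D,F] q_used=0 → run B
t=1: queue=[B,D,F] q_used=1 → run B
t=2: queue=[B,D,F,C] q_used=2 → run B
t=3: queue=[D,F,C,B] q_used=0 → run D
t=4: queue=[D,F,C,B] q_used=1 → run D
t=5: queue=[D,F,C,B,H] q_used=2 → run D
t=6: queue=[F,C,B,H] q_used=0 → run F
t=7: queue=[F,C,B,H] q_used=1 → run F
t=8: queue=[F,C,B,H] q_used=2 → run F
t=9: queue=[C,B,H,F] q_used=0 → run C
t=10: queue=[C,B,H,F] q_used=1 → run C
t=11: queue=[C,B,H,F] q_used=2 → run C
t=12: queue=[B,H,F,C] q_used=0 → run B
t=13: queue=[B,H,F,C] q_used=1 → run B
t=14: queue=[B,H,F,C] q_used=2 → run B
t=15: queue=[H,F,C,B] q_used=0 → run H
t=16: queue=[H,F,C,B] q_used=1 → run H
t=17: queue=[H,F,C,B] q_used=2 → run H
t=18: queue=[F,C,B,H] q_used=0 → run F
t=19: queue=[F,C,B,H] q_used=1 → run F
t=20: queue=[F,C,B,H] q_used=2 → run F
t=21: queue=[C,B,H] q_used=0 → run C
t=22: queue=[C,B,H] q_used=1 → run C
t=23: queue=[C,B,H] q_used=2 → run C
t=24: queue=[B,H,C] q_used=0 → run B
t=25: queue=[B,H,C] q_used=1 → run B
t=26: queue=[H,C] q_used=0 → run H
t=27: queue=[H,C] q_used=1 → run H
t=28: queue=[H,C] q_used=2 → run H
t=29: queue=[C] q_used=0 → run C
t=30: queue=[C] q_used=1 → run C
t=31: (idle)
t=32: (idle)
t=33: (idle)
t=34: (idle)
t=35: (idle)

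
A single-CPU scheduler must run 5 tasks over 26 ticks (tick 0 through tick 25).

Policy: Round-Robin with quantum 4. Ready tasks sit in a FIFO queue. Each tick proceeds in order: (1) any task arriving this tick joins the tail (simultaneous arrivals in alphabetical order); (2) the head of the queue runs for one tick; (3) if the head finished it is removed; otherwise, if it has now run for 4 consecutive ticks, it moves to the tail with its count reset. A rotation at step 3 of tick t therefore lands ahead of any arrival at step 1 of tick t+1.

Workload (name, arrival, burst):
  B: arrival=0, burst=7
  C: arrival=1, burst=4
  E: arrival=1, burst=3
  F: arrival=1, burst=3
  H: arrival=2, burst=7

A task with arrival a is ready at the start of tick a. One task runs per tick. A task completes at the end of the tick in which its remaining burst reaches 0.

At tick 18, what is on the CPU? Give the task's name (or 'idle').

running at tick 18 = B

t=0: queue=[B] q_used=0 → run B
t=1: queue=[B,C,E,F] q_used=1 → run B
t=2: queue=[B,C,E,F,H] q_used=2 → run B
t=3: queue=[B,C,E,F,H] q_used=3 → run B
t=4: queue=[C,E,F,H,B] q_used=0 → run C
t=5: queue=[C,E,F,H,B] q_used=1 → run C
t=6: queue=[C,E,F,H,B] q_used=2 → run C
t=7: queue=[C,E,F,H,B] q_used=3 → run C
t=8: queue=[E,F,H,B] q_used=0 → run E
t=9: queue=[E,F,H,B] q_used=1 → run E
t=10: queue=[E,F,H,B] q_used=2 → run E
t=11: queue=[F,H,B] q_used=0 → run F
t=12: queue=[F,H,B] q_used=1 → run F
t=13: queue=[F,H,B] q_used=2 → run F
t=14: queue=[H,B] q_used=0 → run H
t=15: queue=[H,B] q_used=1 → run H
t=16: queue=[H,B] q_used=2 → run H
t=17: queue=[H,B] q_used=3 → run H
t=18: queue=[B,H] q_used=0 → run B
t=19: queue=[B,H] q_used=1 → run B
t=20: queue=[B,H] q_used=2 → run B
t=21: queue=[H] q_used=0 → run H
t=22: queue=[H] q_used=1 → run H
t=23: queue=[H] q_used=2 → run H
t=24: (idle)
t=25: (idle)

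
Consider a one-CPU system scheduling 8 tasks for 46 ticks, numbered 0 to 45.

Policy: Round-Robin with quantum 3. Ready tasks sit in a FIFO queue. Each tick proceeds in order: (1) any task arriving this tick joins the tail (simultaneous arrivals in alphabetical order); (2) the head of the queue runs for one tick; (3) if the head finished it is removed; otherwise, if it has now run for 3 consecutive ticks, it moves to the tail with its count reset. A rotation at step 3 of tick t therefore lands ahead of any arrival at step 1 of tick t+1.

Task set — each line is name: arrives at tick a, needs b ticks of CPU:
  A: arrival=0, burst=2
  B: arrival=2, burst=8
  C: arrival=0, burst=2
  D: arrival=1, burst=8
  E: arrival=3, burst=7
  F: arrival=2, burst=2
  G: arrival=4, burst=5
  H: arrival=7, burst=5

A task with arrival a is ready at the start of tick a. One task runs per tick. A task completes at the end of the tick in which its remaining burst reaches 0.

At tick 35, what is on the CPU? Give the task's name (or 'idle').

running at tick 35 = H

t=0: queue=[A,C] q_used=0 → run A
t=1: queue=[A,C,D] q_used=1 → run A
t=2: queue=[C,D,B,F] q_used=0 → run C
t=3: queue=[C,D,B,F,E] q_used=1 → run C
t=4: queue=[D,B,F,E,G] q_used=0 → run D
t=5: queue=[D,B,F,E,G] q_used=1 → run D
t=6: queue=[D,B,F,E,G] q_used=2 → run D
t=7: queue=[B,F,E,G,D,H] q_used=0 → run B
t=8: queue=[B,F,E,G,D,H] q_used=1 → run B
t=9: queue=[B,F,E,G,D,H] q_used=2 → run B
t=10: queue=[F,E,G,D,H,B] q_used=0 → run F
t=11: queue=[F,E,G,D,H,B] q_used=1 → run F
t=12: queue=[E,G,D,H,B] q_used=0 → run E
t=13: queue=[E,G,D,H,B] q_used=1 → run E
t=14: queue=[E,G,D,H,B] q_used=2 → run E
t=15: queue=[G,D,H,B,E] q_used=0 → run G
t=16: queue=[G,D,H,B,E] q_used=1 → run G
t=17: queue=[G,D,H,B,E] q_used=2 → run G
t=18: queue=[D,H,B,E,G] q_used=0 → run D
t=19: queue=[D,H,B,E,G] q_used=1 → run D
t=20: queue=[D,H,B,E,G] q_used=2 → run D
t=21: queue=[H,B,E,G,D] q_used=0 → run H
t=22: queue=[H,B,E,G,D] q_used=1 → run H
t=23: queue=[H,B,E,G,D] q_used=2 → run H
t=24: queue=[B,E,G,D,H] q_used=0 → run B
t=25: queue=[B,E,G,D,H] q_used=1 → run B
t=26: queue=[B,E,G,D,H] q_used=2 → run B
t=27: queue=[E,G,D,H,B] q_used=0 → run E
t=28: queue=[E,G,D,H,B] q_used=1 → run E
t=29: queue=[E,G,D,H,B] q_used=2 → run E
t=30: queue=[G,D,H,B,E] q_used=0 → run G
t=31: queue=[G,D,H,B,E] q_used=1 → run G
t=32: queue=[D,H,B,E] q_used=0 → run D
t=33: queue=[D,H,B,E] q_used=1 → run D
t=34: queue=[H,B,E] q_used=0 → run H
t=35: queue=[H,B,E] q_used=1 → run H
t=36: queue=[B,E] q_used=0 → run B
t=37: queue=[B,E] q_used=1 → run B
t=38: queue=[E] q_used=0 → run E
t=39: (idle)
t=40: (idle)
t=41: (idle)
t=42: (idle)
t=43: (idle)
t=44: (idle)
t=45: (idle)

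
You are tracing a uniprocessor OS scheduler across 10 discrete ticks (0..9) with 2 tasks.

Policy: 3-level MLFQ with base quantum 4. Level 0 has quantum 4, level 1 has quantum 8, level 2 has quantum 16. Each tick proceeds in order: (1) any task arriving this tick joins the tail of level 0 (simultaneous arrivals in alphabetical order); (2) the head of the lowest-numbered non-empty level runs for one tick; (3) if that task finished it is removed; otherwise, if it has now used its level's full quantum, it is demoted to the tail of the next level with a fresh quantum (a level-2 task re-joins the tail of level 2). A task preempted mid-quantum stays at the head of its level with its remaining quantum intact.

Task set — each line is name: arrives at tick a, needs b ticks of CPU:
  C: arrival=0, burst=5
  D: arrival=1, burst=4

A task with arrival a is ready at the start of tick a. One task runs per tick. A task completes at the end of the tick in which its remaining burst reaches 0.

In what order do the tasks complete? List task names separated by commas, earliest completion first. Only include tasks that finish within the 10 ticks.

completion order = D, C

t=0: L0/L1/L2 = C/-/- → run C
t=1: L0/L1/L2 = CD/-/- → run C
t=2: L0/L1/L2 = CD/-/- → run C
t=3: L0/L1/L2 = CD/-/- → run C
t=4: L0/L1/L2 = D/C/- → run D
t=5: L0/L1/L2 = D/C/- → run D
t=6: L0/L1/L2 = D/C/- → run D
t=7: L0/L1/L2 = D/C/- → run D
t=8: L0/L1/L2 = -/C/- → run C
t=9: (idle)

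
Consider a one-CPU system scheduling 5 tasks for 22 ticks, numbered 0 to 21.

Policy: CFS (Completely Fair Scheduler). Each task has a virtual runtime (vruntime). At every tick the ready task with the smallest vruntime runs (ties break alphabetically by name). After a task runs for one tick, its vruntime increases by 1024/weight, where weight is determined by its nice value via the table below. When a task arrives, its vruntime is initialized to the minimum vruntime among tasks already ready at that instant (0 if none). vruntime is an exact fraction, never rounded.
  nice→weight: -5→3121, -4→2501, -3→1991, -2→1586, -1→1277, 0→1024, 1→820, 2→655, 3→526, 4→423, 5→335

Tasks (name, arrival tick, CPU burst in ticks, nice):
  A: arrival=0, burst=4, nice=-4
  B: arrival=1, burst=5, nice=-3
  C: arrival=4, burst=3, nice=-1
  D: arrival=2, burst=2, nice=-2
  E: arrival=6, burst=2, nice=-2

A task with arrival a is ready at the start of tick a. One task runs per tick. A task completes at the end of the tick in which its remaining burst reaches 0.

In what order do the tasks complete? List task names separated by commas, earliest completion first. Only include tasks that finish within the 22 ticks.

t=0: vr[A=0] → run A
t=1: vr[A=1024/2501 B=1024/2501] → run A
t=2: vr[A=2048/2501 B=1024/2501 D=1024/2501] → run B
t=3: vr[A=2048/2501 B=4599808/4979491 D=1024/2501] → run D
t=4: vr[A=2048/2501 B=4599808/4979491 C=2048/2501 D=34304/32513] → run A
t=5: vr[A=3072/2501 B=4599808/4979491 C=2048/2501 D=34304/32513] → run C
t=6: vr[A=3072/2501 B=4599808/4979491 C=5176320/3193777 D=34304/32513 E=4599808/4979491] → run B
t=7: vr[A=3072/2501 B=7160832/4979491 C=5176320/3193777 D=34304/32513 E=4599808/4979491] → run E
t=8: vr[A=3072/2501 B=7160832/4979491 C=5176320/3193777 D=34304/32513 E=101592576/64733383] → run D
t=9: vr[A=3072/2501 B=7160832/4979491 C=5176320/3193777 E=101592576/64733383] → run A
t=10: vr[B=7160832/4979491 C=5176320/3193777 E=101592576/64733383] → run B
t=11: vr[B=9721856/4979491 C=5176320/3193777 E=101592576/64733383] → run E
t=12: vr[B=9721856/4979491 C=5176320/3193777] → run C
t=13: vr[B=9721856/4979491 C=7737344/3193777] → run B
t=14: vr[B=12282880/4979491 C=7737344/3193777] → run C
t=15: vr[B=12282880/4979491] → run B
t=16: (idle)
t=17: (idle)
t=18: (idle)
t=19: (idle)
t=20: (idle)
t=21: (idle)

completion order = D, A, E, C, B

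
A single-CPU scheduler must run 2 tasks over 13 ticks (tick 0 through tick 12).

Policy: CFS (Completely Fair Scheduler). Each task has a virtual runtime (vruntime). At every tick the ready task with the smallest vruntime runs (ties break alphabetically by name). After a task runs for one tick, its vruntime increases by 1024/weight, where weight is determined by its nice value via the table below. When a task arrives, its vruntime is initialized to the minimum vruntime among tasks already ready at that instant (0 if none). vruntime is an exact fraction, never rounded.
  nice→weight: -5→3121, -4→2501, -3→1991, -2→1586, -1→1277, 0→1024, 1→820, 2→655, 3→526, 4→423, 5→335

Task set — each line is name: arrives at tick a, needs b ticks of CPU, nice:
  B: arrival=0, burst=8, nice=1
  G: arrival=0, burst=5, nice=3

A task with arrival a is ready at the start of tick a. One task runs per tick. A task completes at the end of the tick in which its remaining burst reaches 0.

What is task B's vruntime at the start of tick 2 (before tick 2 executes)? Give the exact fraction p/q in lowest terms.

vruntime(B, start of tick 2) = 256/205

t=0: vr[B=0 G=0] → run B
t=1: vr[B=256/205 G=0] → run G
t=2: vr[B=256/205 G=512/263] → run B
t=3: vr[B=512/205 G=512/263] → run G
t=4: vr[B=512/205 G=1024/263] → run B
t=5: vr[B=768/205 G=1024/263] → run B
t=6: vr[B=1024/205 G=1024/263] → run G
t=7: vr[B=1024/205 G=1536/263] → run B
t=8: vr[B=256/41 G=1536/263] → run G
t=9: vr[B=256/41 G=2048/263] → run B
t=10: vr[B=1536/205 G=2048/263] → run B
t=11: vr[B=1792/205 G=2048/263] → run G
t=12: vr[B=1792/205] → run B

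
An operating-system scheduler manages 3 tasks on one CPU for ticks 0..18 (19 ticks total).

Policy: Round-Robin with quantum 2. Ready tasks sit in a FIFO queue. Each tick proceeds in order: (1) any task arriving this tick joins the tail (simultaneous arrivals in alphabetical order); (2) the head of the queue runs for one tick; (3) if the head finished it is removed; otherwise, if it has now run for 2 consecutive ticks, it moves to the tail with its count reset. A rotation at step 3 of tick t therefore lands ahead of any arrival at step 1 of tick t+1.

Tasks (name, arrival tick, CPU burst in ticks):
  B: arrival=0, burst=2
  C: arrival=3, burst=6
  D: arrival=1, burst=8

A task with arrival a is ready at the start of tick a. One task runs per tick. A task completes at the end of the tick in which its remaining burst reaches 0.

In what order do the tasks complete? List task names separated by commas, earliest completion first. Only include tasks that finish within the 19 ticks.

t=0: queue=[B] q_used=0 → run B
t=1: queue=[B,D] q_used=1 → run B
t=2: queue=[D] q_used=0 → run D
t=3: queue=[D,C] q_used=1 → run D
t=4: queue=[C,D] q_used=0 → run C
t=5: queue=[C,D] q_used=1 → run C
t=6: queue=[D,C] q_used=0 → run D
t=7: queue=[D,C] q_used=1 → run D
t=8: queue=[C,D] q_used=0 → run C
t=9: queue=[C,D] q_used=1 → run C
t=10: queue=[D,C] q_used=0 → run D
t=11: queue=[D,C] q_used=1 → run D
t=12: queue=[C,D] q_used=0 → run C
t=13: queue=[C,D] q_used=1 → run C
t=14: queue=[D] q_used=0 → run D
t=15: queue=[D] q_used=1 → run D
t=16: (idle)
t=17: (idle)
t=18: (idle)

completion order = B, C, D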